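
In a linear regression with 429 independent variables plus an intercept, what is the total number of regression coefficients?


Including the intercept, the model has 429 predictor coefficients + 1 intercept.
Total = 430.

430


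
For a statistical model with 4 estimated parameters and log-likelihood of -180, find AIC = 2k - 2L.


AIC = 2k - 2*loglik = 2(4) - 2(-180).
= 8 + 360 = 368.

368


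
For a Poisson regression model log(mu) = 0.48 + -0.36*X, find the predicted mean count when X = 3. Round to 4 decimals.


Linear predictor: eta = 0.48 + (-0.36)(3) = -0.6000.
Expected count: mu = exp(-0.6000) = 0.5488.

0.5488


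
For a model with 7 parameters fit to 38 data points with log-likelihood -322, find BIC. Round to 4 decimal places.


Compute k*ln(n) = 7*ln(38) = 7*3.637586 = 25.463102.
Then -2*loglik = 644.
BIC = 25.463102 + 644 = 669.463102, which rounds to 669.4631.

669.4631


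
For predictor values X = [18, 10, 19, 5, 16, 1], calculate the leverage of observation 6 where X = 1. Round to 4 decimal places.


Compute xbar = 11.5000 with n = 6 observations.
SXX = 273.5000.
Leverage = 1/6 + (1 - 11.5000)^2/273.5000 = 0.5698.

0.5698


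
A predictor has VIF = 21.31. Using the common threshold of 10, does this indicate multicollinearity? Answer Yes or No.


Compare VIF = 21.31 to the threshold of 10.
21.31 >= 10, so the answer is Yes.

Yes


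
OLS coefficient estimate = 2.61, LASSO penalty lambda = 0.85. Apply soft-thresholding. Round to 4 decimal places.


Check: |2.61| = 2.61 vs lambda = 0.85.
Since |beta| > lambda, coefficient = sign(beta)*(|beta| - lambda) = 1.7600.
Soft-thresholded coefficient = 1.7600.

1.7600


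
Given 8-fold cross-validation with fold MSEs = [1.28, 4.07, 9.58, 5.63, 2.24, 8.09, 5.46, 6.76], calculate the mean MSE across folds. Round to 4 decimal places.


Add all fold MSEs: 43.1100.
Divide by k = 8: 43.1100/8 = 5.3888.

5.3888


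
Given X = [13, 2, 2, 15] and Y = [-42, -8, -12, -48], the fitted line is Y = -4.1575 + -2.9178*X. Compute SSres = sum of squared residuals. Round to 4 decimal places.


For each point, residual = actual - predicted.
Residuals: [0.0889, 1.9931, -2.0069, -0.0755].
Sum of squared residuals = 8.0137.

8.0137


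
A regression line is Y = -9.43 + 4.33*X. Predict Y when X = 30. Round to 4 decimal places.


Predicted value:
Y = -9.43 + (4.33)(30) = -9.43 + 129.9000 = 120.4700.

120.4700


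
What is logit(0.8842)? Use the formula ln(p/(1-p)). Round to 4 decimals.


The odds are p/(1-p) = 0.8842 / 0.1158 = 7.6356.
logit(p) = ln(7.6356) = 2.0328.

2.0328


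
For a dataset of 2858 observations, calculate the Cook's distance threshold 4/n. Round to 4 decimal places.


Using the rule of thumb:
Threshold = 4 / 2858 = 0.0014.

0.0014


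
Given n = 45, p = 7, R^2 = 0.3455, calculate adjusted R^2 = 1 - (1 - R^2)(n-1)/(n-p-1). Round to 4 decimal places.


Plug in: Adj R^2 = 1 - (1 - 0.3455) * 44/37.
= 1 - 0.6545 * 44/37
= 1 - 28.7980 / 37
= 1 - 0.7783 = 0.2217.

0.2217


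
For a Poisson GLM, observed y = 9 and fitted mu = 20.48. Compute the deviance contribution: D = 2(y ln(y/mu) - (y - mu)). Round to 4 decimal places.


First: ln(9/20.48) = -0.822224.
Then: 9 * -0.822224 = -7.400016.
y - mu = 9 - 20.48 = -11.48.
D = 2(-7.400016 - -11.48) = 8.159968, which rounds to 8.1600.

8.1600


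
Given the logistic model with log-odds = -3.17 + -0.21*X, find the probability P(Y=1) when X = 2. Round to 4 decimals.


Linear predictor: z = -3.17 + -0.21 * 2 = -3.5900.
P = 1/(1 + exp(3.5900)) = 1/(1 + 36.2341) = 0.0269.

0.0269


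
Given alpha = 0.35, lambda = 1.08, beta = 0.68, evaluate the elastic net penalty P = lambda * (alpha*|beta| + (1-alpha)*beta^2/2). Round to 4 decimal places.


Compute:
L1 = 0.35 * 0.68 = 0.2380.
L2 = 0.65 * 0.68^2 / 2 = 0.1503.
Penalty = 1.08 * (0.2380 + 0.1503) = 0.4193.

0.4193


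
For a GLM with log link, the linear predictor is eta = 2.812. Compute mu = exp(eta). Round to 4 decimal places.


mu = exp(eta) = exp(2.812).
= 16.6432.

16.6432


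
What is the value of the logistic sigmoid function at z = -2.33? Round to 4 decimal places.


First, exp(2.3300) = 10.2779.
Then sigma(z) = 1/(1 + 10.2779) = 0.0887.

0.0887


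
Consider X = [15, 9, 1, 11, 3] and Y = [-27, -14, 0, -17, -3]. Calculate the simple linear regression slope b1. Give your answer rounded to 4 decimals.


Calculate xbar = 7.8000, ybar = -12.2000.
S_xx = 132.8000, S_xy = -251.2000.
Using b1 = S_xy / S_xx = -251.2000 / 132.8000, we get b1 = -1.8916.

-1.8916


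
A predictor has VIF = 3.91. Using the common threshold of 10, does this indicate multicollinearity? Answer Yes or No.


Compare VIF = 3.91 to the threshold of 10.
3.91 < 10, so the answer is No.

No


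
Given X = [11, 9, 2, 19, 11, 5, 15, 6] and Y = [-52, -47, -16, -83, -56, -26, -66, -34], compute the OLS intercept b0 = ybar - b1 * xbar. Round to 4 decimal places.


Compute b1 = -3.9297 from the OLS formula.
With xbar = 9.7500 and ybar = -47.5000, the intercept is:
b0 = -47.5000 - -3.9297 * 9.7500 = -9.1850.

-9.1850


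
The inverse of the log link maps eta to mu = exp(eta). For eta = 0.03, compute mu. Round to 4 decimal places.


mu = exp(eta) = exp(0.03).
= 1.0305.

1.0305


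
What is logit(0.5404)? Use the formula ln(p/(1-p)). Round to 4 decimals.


Compute the odds: 0.5404/0.4596 = 1.1758.
Take the natural log: ln(1.1758) = 0.1620.

0.1620


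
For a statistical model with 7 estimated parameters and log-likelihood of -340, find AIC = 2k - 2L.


AIC = 2*7 - 2*(-340).
= 14 + 680 = 694.

694


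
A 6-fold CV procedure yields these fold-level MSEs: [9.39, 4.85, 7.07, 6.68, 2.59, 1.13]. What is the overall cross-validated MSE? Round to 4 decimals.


Sum of fold MSEs = 31.7100.
Average = 31.7100 / 6 = 5.2850.

5.2850


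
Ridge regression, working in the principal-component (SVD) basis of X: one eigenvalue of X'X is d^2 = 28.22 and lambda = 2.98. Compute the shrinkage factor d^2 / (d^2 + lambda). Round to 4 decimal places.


d^2 + lambda = 28.22 + 2.98 = 31.2000.
Shrinkage factor = 28.22/31.2000 = 0.9045.

0.9045


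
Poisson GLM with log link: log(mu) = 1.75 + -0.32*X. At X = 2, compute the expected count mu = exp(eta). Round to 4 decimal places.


Linear predictor: eta = 1.75 + (-0.32)(2) = 1.1100.
Expected count: mu = exp(1.1100) = 3.0344.

3.0344


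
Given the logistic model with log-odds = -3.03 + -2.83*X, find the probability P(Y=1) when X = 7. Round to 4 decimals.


Linear predictor: z = -3.03 + -2.83 * 7 = -22.8400.
P = 1/(1 + exp(22.8400)) = 1/(1 + 8303973731.4176) = 0.0000.

0.0000


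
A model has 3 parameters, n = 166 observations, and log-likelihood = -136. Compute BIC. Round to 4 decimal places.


ln(166) = 5.111988.
k * ln(n) = 3 * 5.111988 = 15.335964.
-2L = 272.
BIC = 15.335964 + 272 = 287.335964, which rounds to 287.3360.

287.3360


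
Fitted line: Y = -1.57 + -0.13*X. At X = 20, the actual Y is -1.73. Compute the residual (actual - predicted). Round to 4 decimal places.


Predicted = -1.57 + -0.13 * 20 = -4.1700.
Residual = -1.73 - -4.1700 = 2.4400.

2.4400


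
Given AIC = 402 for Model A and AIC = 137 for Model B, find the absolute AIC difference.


Absolute difference = |402 - 137| = 265.
The model with lower AIC (B) is preferred.

265


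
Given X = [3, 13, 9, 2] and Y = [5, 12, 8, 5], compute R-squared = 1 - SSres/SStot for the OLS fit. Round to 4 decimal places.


After computing the OLS fit (b0=3.2786, b1=0.6254):
SSres = 1.4180, SStot = 33.0000.
R^2 = 1 - 1.4180/33.0000 = 0.9570.

0.9570


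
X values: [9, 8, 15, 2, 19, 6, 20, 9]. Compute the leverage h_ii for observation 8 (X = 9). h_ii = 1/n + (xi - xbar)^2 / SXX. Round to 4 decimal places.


Compute xbar = 11.0000 with n = 8 observations.
SXX = 284.0000.
Leverage = 1/8 + (9 - 11.0000)^2/284.0000 = 0.1391.

0.1391


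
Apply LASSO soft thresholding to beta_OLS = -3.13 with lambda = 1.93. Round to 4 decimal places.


Check: |-3.13| = 3.13 vs lambda = 1.93.
Since |beta| > lambda, coefficient = sign(beta)*(|beta| - lambda) = -1.2000.
Soft-thresholded coefficient = -1.2000.

-1.2000


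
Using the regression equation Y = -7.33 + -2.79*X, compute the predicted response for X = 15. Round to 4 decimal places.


Substitute X = 15 into the equation:
Y = -7.33 + -2.79 * 15 = -7.33 + -41.8500 = -49.1800.

-49.1800


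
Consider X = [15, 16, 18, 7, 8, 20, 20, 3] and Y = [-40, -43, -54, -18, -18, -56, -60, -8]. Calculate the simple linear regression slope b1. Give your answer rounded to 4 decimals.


The sample means are xbar = 13.3750 and ybar = -37.1250.
Compute S_xx = 295.8750 and S_xy = -901.6250.
Slope b1 = S_xy / S_xx = -901.6250 / 295.8750 = -3.0473.

-3.0473


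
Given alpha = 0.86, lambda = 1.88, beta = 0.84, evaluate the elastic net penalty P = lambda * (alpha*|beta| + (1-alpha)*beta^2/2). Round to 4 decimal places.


Compute:
L1 = 0.86 * 0.84 = 0.7224.
L2 = 0.14 * 0.84^2 / 2 = 0.0494.
Penalty = 1.88 * (0.7224 + 0.0494) = 1.4510.

1.4510


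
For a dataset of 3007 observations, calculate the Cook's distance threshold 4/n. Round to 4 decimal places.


Cook's distance cutoff = 4/n = 4/3007.
= 0.0013.

0.0013


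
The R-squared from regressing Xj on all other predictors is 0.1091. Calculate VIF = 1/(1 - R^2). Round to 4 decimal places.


Using VIF = 1/(1 - R^2_j):
1 - 0.1091 = 0.8909.
VIF = 1.1225.

1.1225


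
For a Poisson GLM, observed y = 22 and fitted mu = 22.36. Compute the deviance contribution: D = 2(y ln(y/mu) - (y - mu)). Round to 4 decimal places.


Compute y*ln(y/mu) = 22*ln(22/22.36) = 22*-0.016231 = -0.357082.
y - mu = -0.36.
D = 2*(-0.357082 - (-0.36)) = 0.005836, which rounds to 0.0058.

0.0058


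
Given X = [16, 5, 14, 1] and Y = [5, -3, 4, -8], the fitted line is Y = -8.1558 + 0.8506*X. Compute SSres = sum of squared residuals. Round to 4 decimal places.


For each point, residual = actual - predicted.
Residuals: [-0.4538, 0.9028, 0.2474, -0.6948].
Sum of squared residuals = 1.5649.

1.5649


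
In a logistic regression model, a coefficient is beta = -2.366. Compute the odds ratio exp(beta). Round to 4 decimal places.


Odds ratio = exp(beta) = exp(-2.366).
= 0.0939.

0.0939


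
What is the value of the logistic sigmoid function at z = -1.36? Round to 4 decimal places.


Compute exp(1.3600) = 3.8962.
Sigmoid = 1 / (1 + 3.8962) = 1 / 4.8962 = 0.2042.

0.2042


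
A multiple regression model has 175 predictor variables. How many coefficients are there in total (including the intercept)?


Total coefficients = number of predictors + 1 (for the intercept).
= 175 + 1 = 176.

176


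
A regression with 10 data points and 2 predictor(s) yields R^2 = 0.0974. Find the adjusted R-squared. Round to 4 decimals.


Adjusted R^2 = 1 - (1 - R^2) * (n-1)/(n-p-1).
(1 - R^2) = 0.9026.
(n-1)/(n-p-1) = 9/7.
(1 - R^2) * (n-1) = 0.9026 * 9 = 8.1234.
Divide by (n-p-1): 8.1234 / 7 = 1.1605.
Adj R^2 = 1 - 1.1605 = -0.1605.

-0.1605


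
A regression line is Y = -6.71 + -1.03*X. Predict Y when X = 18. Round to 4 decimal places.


Substitute X = 18 into the equation:
Y = -6.71 + -1.03 * 18 = -6.71 + -18.5400 = -25.2500.

-25.2500


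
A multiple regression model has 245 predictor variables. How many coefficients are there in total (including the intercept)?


Including the intercept, the model has 245 predictor coefficients + 1 intercept.
Total = 246.

246


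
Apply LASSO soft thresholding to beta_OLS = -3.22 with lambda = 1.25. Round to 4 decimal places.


Absolute value: |-3.22| = 3.22.
Compare to lambda = 1.25.
Since |beta| > lambda, coefficient = sign(beta)*(|beta| - lambda) = -1.9700.

-1.9700


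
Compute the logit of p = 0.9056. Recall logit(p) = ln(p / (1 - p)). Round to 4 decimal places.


The odds are p/(1-p) = 0.9056 / 0.0944 = 9.5932.
logit(p) = ln(9.5932) = 2.2611.

2.2611


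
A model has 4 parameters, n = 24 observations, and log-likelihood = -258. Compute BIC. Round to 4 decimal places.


ln(24) = 3.178054.
k * ln(n) = 4 * 3.178054 = 12.712216.
-2L = 516.
BIC = 12.712216 + 516 = 528.712216, which rounds to 528.7122.

528.7122


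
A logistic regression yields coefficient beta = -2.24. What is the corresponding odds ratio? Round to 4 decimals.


Odds ratio = exp(beta) = exp(-2.24).
= 0.1065.

0.1065


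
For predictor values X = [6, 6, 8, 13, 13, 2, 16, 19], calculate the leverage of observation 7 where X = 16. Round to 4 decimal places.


Mean of X: xbar = 10.3750.
SXX = 233.8750.
For X = 16: h = 1/8 + (16 - 10.3750)^2/233.8750 = 0.2603.

0.2603


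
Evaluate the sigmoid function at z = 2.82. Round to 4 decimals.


Compute exp(-2.8200) = 0.0596.
Sigmoid = 1 / (1 + 0.0596) = 1 / 1.0596 = 0.9437.

0.9437


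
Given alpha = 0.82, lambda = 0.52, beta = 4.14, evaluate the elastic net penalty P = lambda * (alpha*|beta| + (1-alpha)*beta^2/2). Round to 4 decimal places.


L1 component = 0.82 * |4.14| = 3.3948.
L2 component = 0.18 * 4.14^2 / 2 = 1.5426.
Penalty = 0.52 * (3.3948 + 1.5426) = 0.52 * 4.9374 = 2.5674.

2.5674


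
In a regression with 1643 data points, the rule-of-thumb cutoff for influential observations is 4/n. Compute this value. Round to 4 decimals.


The threshold is 4/n.
4/1643 = 0.0024.

0.0024


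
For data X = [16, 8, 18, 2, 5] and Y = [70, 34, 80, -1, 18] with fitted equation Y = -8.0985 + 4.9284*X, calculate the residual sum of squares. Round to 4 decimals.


Predicted values from Y = -8.0985 + 4.9284*X.
Residuals: [-0.7559, 2.6713, -0.6127, -2.7583, 1.4565].
SSres = 17.8122.

17.8122


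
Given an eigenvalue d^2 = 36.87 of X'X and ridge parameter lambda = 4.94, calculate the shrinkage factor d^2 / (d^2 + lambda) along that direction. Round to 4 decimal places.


Denominator = d^2 + lambda = 36.87 + 4.94 = 41.8100.
Shrinkage = 36.87 / 41.8100 = 0.8818.

0.8818


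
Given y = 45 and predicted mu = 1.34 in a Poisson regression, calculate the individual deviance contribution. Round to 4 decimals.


First: ln(45/1.34) = 3.513993.
Then: 45 * 3.513993 = 158.129685.
y - mu = 45 - 1.34 = 43.66.
D = 2(158.129685 - 43.66) = 228.939370, which rounds to 228.9394.

228.9394


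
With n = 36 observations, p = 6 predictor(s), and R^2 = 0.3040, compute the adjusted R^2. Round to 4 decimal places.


Using the formula:
(1 - 0.3040) = 0.6960.
Multiply by 35/29: 0.6960 * 35 = 24.3600, then 24.3600 / 29 = 0.8400.
Adj R^2 = 1 - 0.8400 = 0.1600.

0.1600


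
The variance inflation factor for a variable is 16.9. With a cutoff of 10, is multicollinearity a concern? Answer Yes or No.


Compare VIF = 16.9 to the threshold of 10.
16.9 >= 10, so the answer is Yes.

Yes


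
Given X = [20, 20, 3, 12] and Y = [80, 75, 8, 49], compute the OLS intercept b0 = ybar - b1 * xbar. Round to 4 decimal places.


First find the slope: b1 = 4.0508.
Means: xbar = 13.7500, ybar = 53.0000.
b0 = ybar - b1 * xbar = 53.0000 - 4.0508 * 13.7500 = -2.6989.

-2.6989


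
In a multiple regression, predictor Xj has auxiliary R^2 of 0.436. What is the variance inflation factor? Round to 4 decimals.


Using VIF = 1/(1 - R^2_j):
1 - 0.436 = 0.564.
VIF = 1.7730.

1.7730


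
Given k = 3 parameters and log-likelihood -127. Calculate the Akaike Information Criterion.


AIC = 2*3 - 2*(-127).
= 6 + 254 = 260.

260


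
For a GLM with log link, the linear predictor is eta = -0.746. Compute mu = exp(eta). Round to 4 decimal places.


mu = exp(eta) = exp(-0.746).
= 0.4743.

0.4743


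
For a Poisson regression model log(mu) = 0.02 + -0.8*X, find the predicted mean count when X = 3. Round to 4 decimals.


Compute eta = 0.02 + -0.8 * 3 = -2.3800.
Apply inverse link: mu = e^-2.3800 = 0.0926.

0.0926


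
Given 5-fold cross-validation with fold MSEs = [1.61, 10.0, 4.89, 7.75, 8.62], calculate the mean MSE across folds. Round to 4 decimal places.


Total MSE across folds = 32.8700.
CV-MSE = 32.8700/5 = 6.5740.

6.5740


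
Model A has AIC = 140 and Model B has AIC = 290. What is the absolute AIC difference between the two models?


Absolute difference = |140 - 290| = 150.
The model with lower AIC (A) is preferred.

150


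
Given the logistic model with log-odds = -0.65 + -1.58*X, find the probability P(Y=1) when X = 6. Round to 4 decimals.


z = -0.65 + -1.58 * 6 = -10.1300.
Sigmoid: P = 1 / (1 + exp(10.1300)) = 0.0000.

0.0000


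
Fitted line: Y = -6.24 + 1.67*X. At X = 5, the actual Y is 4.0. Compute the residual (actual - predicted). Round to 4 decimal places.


Fitted value at X = 5 is yhat = -6.24 + 1.67*5 = 2.1100.
Residual = 4.0 - 2.1100 = 1.8900.

1.8900


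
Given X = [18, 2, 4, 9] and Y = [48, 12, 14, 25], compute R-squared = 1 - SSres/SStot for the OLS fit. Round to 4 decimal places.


The fitted line is Y = 5.7250 + 2.3061*X.
SSres = 6.4419, SStot = 818.7500.
R^2 = 1 - SSres/SStot = 0.9921.

0.9921


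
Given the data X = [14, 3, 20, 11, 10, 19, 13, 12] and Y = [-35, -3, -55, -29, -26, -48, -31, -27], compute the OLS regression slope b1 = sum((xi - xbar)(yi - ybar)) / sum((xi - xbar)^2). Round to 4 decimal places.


First compute the means: xbar = 12.7500, ybar = -31.7500.
Then S_xx = sum((xi - xbar)^2) = 199.5000.
S_xy = sum((xi - xbar)(yi - ybar)) = -578.5000.
b1 = S_xy / S_xx = -578.5000 / 199.5000 = -2.8997.

-2.8997


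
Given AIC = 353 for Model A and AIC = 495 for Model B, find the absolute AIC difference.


|AIC_A - AIC_B| = |353 - 495| = 142.
Model A is preferred (lower AIC).

142


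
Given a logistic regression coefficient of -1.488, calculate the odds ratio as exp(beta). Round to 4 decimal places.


Odds ratio = exp(beta) = exp(-1.488).
= 0.2258.

0.2258


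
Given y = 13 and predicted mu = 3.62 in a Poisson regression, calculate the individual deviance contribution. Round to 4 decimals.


First: ln(13/3.62) = 1.278475.
Then: 13 * 1.278475 = 16.620175.
y - mu = 13 - 3.62 = 9.38.
D = 2(16.620175 - 9.38) = 14.480350, which rounds to 14.4804.

14.4804


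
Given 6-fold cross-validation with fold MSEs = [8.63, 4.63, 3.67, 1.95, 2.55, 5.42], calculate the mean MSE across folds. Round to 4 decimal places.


Add all fold MSEs: 26.8500.
Divide by k = 6: 26.8500/6 = 4.4750.

4.4750


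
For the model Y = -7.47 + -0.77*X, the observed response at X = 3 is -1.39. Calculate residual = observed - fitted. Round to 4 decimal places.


Predicted = -7.47 + -0.77 * 3 = -9.7800.
Residual = -1.39 - -9.7800 = 8.3900.

8.3900


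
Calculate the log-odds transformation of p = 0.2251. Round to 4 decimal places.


Compute the odds: 0.2251/0.7749 = 0.2905.
Take the natural log: ln(0.2905) = -1.2362.

-1.2362


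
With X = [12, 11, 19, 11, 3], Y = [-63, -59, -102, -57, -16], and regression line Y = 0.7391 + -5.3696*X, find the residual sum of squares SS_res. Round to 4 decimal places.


For each point, residual = actual - predicted.
Residuals: [0.6961, -0.6735, -0.7167, 1.3265, -0.6303].
Sum of squared residuals = 3.6087.

3.6087


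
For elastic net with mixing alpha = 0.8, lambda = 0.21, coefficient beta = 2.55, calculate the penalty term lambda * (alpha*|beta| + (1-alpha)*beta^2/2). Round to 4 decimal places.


alpha * |beta| = 0.8 * 2.55 = 2.0400.
(1-alpha) * beta^2/2 = 0.2 * 6.5025/2 = 0.6503.
Total = 0.21 * (2.0400 + 0.6503) = 0.5650.

0.5650


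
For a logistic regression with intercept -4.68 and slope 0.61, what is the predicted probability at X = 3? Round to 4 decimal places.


Linear predictor: z = -4.68 + 0.61 * 3 = -2.8500.
P = 1/(1 + exp(2.8500)) = 1/(1 + 17.2878) = 0.0547.

0.0547


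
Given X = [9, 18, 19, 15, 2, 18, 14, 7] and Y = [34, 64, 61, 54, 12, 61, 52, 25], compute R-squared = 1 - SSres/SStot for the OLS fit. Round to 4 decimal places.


After computing the OLS fit (b0=5.5161, b1=3.1262):
SSres = 36.6793, SStot = 2611.8750.
R^2 = 1 - 36.6793/2611.8750 = 0.9860.

0.9860


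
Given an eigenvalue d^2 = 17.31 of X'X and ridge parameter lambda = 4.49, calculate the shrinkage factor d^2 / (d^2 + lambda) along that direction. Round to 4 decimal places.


d^2 + lambda = 17.31 + 4.49 = 21.8000.
Shrinkage factor = 17.31/21.8000 = 0.7940.

0.7940


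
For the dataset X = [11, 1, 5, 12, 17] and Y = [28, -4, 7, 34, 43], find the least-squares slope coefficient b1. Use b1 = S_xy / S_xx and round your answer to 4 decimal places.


The sample means are xbar = 9.2000 and ybar = 21.6000.
Compute S_xx = 156.8000 and S_xy = 484.4000.
Slope b1 = S_xy / S_xx = 484.4000 / 156.8000 = 3.0893.

3.0893


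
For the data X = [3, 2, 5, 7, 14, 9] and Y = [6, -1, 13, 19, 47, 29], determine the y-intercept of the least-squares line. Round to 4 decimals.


First find the slope: b1 = 3.9007.
Means: xbar = 6.6667, ybar = 18.8333.
b0 = ybar - b1 * xbar = 18.8333 - 3.9007 * 6.6667 = -7.1712.

-7.1712


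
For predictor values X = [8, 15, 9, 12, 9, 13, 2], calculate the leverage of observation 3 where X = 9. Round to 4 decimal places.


n = 7, xbar = 9.7143.
SXX = sum((xi - xbar)^2) = 107.4286.
h = 1/7 + (9 - 9.7143)^2 / 107.4286 = 0.1476.

0.1476


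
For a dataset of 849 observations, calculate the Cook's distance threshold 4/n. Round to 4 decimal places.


Cook's distance cutoff = 4/n = 4/849.
= 0.0047.

0.0047


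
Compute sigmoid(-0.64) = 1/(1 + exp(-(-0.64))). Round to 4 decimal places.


First, exp(0.6400) = 1.8965.
Then sigma(z) = 1/(1 + 1.8965) = 0.3452.

0.3452


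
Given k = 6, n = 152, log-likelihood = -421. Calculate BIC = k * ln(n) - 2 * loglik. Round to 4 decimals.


k * ln(n) = 6 * ln(152) = 6 * 5.023881 = 30.143286.
-2 * loglik = -2 * (-421) = 842.
BIC = 30.143286 + 842 = 872.143286, which rounds to 872.1433.

872.1433


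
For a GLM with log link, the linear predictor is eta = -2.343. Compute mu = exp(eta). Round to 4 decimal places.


Apply the inverse link:
mu = e^-2.343 = 0.0960.

0.0960


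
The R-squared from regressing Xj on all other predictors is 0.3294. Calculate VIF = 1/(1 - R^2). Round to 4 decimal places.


Denominator: 1 - 0.3294 = 0.6706.
VIF = 1 / 0.6706 = 1.4912.

1.4912


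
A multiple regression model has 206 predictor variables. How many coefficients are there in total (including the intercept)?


Each predictor gets one coefficient, plus one intercept.
Total parameters = 206 + 1 = 207.

207


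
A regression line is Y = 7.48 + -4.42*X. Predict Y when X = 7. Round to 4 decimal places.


Predicted value:
Y = 7.48 + (-4.42)(7) = 7.48 + -30.9400 = -23.4600.

-23.4600


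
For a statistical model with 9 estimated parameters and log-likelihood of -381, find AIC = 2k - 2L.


AIC = 2*9 - 2*(-381).
= 18 + 762 = 780.

780


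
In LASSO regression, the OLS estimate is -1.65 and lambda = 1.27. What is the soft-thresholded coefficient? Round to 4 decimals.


Check: |-1.65| = 1.65 vs lambda = 1.27.
Since |beta| > lambda, coefficient = sign(beta)*(|beta| - lambda) = -0.3800.
Soft-thresholded coefficient = -0.3800.

-0.3800


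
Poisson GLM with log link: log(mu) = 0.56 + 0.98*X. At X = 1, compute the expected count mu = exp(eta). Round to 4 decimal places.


Linear predictor: eta = 0.56 + (0.98)(1) = 1.5400.
Expected count: mu = exp(1.5400) = 4.6646.

4.6646


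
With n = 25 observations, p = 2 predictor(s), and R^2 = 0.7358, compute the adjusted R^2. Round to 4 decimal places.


Using the formula:
(1 - 0.7358) = 0.2642.
Multiply by 24/22: 0.2642 * 24 = 6.3408, then 6.3408 / 22 = 0.2882.
Adj R^2 = 1 - 0.2882 = 0.7118.

0.7118


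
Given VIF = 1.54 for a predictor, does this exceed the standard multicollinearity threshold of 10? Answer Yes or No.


Check: VIF = 1.54 vs threshold = 10.
Since 1.54 < 10, the answer is No.

No


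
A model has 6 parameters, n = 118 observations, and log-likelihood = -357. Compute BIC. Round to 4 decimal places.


k * ln(n) = 6 * ln(118) = 6 * 4.770685 = 28.624110.
-2 * loglik = -2 * (-357) = 714.
BIC = 28.624110 + 714 = 742.624110, which rounds to 742.6241.

742.6241


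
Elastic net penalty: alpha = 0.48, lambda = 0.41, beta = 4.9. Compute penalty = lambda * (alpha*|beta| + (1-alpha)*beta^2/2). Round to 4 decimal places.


L1 component = 0.48 * |4.9| = 2.3520.
L2 component = 0.52 * 4.9^2 / 2 = 6.2426.
Penalty = 0.41 * (2.3520 + 6.2426) = 0.41 * 8.5946 = 3.5238.

3.5238


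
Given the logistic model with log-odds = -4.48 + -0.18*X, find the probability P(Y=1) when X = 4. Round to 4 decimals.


z = -4.48 + -0.18 * 4 = -5.2000.
Sigmoid: P = 1 / (1 + exp(5.2000)) = 0.0055.

0.0055


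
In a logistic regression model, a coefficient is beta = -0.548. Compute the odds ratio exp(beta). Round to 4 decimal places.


Odds ratio = exp(beta) = exp(-0.548).
= 0.5781.

0.5781


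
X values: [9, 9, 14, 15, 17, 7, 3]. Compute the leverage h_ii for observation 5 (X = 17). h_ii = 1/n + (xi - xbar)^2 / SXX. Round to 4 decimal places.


n = 7, xbar = 10.5714.
SXX = sum((xi - xbar)^2) = 147.7143.
h = 1/7 + (17 - 10.5714)^2 / 147.7143 = 0.4226.

0.4226


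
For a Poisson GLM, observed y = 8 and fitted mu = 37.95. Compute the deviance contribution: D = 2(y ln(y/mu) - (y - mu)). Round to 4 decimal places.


First: ln(8/37.95) = -1.556828.
Then: 8 * -1.556828 = -12.454624.
y - mu = 8 - 37.95 = -29.95.
D = 2(-12.454624 - -29.95) = 34.990752, which rounds to 34.9908.

34.9908


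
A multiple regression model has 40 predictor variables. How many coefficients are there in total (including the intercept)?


Each predictor gets one coefficient, plus one intercept.
Total parameters = 40 + 1 = 41.

41


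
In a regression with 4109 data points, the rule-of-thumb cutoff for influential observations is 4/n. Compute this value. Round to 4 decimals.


Using the rule of thumb:
Threshold = 4 / 4109 = 0.0010.

0.0010


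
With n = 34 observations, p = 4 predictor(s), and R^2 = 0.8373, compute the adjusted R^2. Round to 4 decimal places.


Using the formula:
(1 - 0.8373) = 0.1627.
Multiply by 33/29: 0.1627 * 33 = 5.3691, then 5.3691 / 29 = 0.1851.
Adj R^2 = 1 - 0.1851 = 0.8149.

0.8149


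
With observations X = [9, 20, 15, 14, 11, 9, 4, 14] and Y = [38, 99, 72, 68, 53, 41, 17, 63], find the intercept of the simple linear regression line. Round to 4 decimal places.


Compute b1 = 5.1463 from the OLS formula.
With xbar = 12.0000 and ybar = 56.3750, the intercept is:
b0 = 56.3750 - 5.1463 * 12.0000 = -5.3811.

-5.3811


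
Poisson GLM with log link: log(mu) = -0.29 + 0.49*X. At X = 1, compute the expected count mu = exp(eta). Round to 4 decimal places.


eta = -0.29 + 0.49 * 1 = 0.2000.
mu = exp(0.2000) = 1.2214.

1.2214


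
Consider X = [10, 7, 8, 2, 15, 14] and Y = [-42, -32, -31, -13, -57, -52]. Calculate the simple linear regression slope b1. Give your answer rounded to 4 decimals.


The sample means are xbar = 9.3333 and ybar = -37.8333.
Compute S_xx = 115.3333 and S_xy = -382.3333.
Slope b1 = S_xy / S_xx = -382.3333 / 115.3333 = -3.3150.

-3.3150


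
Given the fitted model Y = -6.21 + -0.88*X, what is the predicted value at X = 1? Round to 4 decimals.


Plug X = 1 into Y = -6.21 + -0.88*X:
Y = -6.21 + -0.8800 = -7.0900.

-7.0900


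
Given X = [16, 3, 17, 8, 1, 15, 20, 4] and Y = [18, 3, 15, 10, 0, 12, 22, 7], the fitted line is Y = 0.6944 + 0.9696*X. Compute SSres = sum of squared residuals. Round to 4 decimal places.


Compute predicted values, then residuals = yi - yhat_i.
Residuals: [1.7920, -0.6032, -2.1776, 1.5488, -1.6640, -3.2384, 1.9136, 2.4272].
SSres = sum(residual^2) = 33.5251.

33.5251


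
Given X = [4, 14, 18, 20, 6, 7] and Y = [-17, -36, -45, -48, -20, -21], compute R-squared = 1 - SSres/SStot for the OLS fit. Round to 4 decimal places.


The fitted line is Y = -7.9897 + -2.0154*X.
SSres = 2.7795, SStot = 926.8333.
R^2 = 1 - SSres/SStot = 0.9970.

0.9970


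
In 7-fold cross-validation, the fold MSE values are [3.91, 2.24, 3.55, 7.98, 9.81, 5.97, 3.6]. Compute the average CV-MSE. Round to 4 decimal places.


Sum of fold MSEs = 37.0600.
Average = 37.0600 / 7 = 5.2943.

5.2943


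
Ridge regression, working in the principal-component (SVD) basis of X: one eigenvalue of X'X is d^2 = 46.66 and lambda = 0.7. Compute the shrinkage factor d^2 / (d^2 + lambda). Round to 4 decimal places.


d^2 + lambda = 46.66 + 0.7 = 47.3600.
Shrinkage factor = 46.66/47.3600 = 0.9852.

0.9852


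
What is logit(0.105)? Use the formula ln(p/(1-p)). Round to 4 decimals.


The odds are p/(1-p) = 0.105 / 0.895 = 0.1173.
logit(p) = ln(0.1173) = -2.1429.

-2.1429


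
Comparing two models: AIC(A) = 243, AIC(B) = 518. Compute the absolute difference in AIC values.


|AIC_A - AIC_B| = |243 - 518| = 275.
Model A is preferred (lower AIC).

275


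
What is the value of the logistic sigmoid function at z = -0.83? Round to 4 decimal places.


Compute exp(0.8300) = 2.2933.
Sigmoid = 1 / (1 + 2.2933) = 1 / 3.2933 = 0.3036.

0.3036


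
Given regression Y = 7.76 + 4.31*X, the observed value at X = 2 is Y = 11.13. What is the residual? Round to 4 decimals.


Predicted = 7.76 + 4.31 * 2 = 16.3800.
Residual = 11.13 - 16.3800 = -5.2500.

-5.2500


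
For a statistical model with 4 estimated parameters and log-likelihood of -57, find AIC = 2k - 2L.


Compute:
2k = 2*4 = 8.
-2*loglik = -2*(-57) = 114.
AIC = 8 + 114 = 122.

122


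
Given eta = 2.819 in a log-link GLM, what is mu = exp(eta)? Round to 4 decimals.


mu = exp(eta) = exp(2.819).
= 16.7601.

16.7601


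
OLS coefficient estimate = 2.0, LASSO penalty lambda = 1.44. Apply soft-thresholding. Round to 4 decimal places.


|beta_OLS| = 2.0.
lambda = 1.44.
Since |beta| > lambda, coefficient = sign(beta)*(|beta| - lambda) = 0.5600.
Result = 0.5600.

0.5600


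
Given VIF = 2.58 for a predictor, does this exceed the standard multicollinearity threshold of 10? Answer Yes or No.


The threshold is 10.
VIF = 2.58 is < 10.
Multicollinearity indication: No.

No


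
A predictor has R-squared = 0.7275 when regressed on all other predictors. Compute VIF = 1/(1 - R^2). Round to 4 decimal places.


VIF = 1 / (1 - 0.7275).
= 1 / 0.2725 = 3.6697.

3.6697


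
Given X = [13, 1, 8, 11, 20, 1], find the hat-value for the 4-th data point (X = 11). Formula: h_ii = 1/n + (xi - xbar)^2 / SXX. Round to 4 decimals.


n = 6, xbar = 9.0000.
SXX = sum((xi - xbar)^2) = 270.0000.
h = 1/6 + (11 - 9.0000)^2 / 270.0000 = 0.1815.

0.1815


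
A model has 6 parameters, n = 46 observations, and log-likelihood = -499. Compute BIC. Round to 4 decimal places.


Compute k*ln(n) = 6*ln(46) = 6*3.828641 = 22.971846.
Then -2*loglik = 998.
BIC = 22.971846 + 998 = 1020.971846, which rounds to 1020.9718.

1020.9718


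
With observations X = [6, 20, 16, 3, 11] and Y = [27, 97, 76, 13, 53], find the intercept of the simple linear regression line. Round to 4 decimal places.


First find the slope: b1 = 4.9322.
Means: xbar = 11.2000, ybar = 53.2000.
b0 = ybar - b1 * xbar = 53.2000 - 4.9322 * 11.2000 = -2.0411.

-2.0411


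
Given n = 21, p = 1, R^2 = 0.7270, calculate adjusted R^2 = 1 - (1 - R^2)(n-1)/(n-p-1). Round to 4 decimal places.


Using the formula:
(1 - 0.7270) = 0.2730.
Multiply by 20/19: 0.2730 * 20 = 5.4600, then 5.4600 / 19 = 0.2874.
Adj R^2 = 1 - 0.2874 = 0.7126.

0.7126


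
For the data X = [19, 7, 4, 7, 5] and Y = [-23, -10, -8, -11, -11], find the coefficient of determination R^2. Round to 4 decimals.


After computing the OLS fit (b0=-4.5082, b1=-0.9633):
SSres = 4.6019, SStot = 141.2000.
R^2 = 1 - 4.6019/141.2000 = 0.9674.

0.9674


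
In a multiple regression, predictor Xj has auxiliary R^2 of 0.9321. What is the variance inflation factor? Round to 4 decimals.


VIF = 1 / (1 - 0.9321).
= 1 / 0.0679 = 14.7275.

14.7275


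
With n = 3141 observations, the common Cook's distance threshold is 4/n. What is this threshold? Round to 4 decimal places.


Using the rule of thumb:
Threshold = 4 / 3141 = 0.0013.

0.0013


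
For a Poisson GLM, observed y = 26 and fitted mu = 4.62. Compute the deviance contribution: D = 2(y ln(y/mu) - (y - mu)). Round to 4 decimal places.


First: ln(26/4.62) = 1.727702.
Then: 26 * 1.727702 = 44.920252.
y - mu = 26 - 4.62 = 21.38.
D = 2(44.920252 - 21.38) = 47.080504, which rounds to 47.0805.

47.0805


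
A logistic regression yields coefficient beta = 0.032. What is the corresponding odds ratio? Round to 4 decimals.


The odds ratio is computed as:
OR = e^(0.032) = 1.0325.

1.0325


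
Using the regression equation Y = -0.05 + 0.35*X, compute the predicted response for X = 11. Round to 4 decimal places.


Predicted value:
Y = -0.05 + (0.35)(11) = -0.05 + 3.8500 = 3.8000.

3.8000


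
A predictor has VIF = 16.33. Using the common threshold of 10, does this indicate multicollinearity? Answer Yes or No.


The threshold is 10.
VIF = 16.33 is >= 10.
Multicollinearity indication: Yes.

Yes


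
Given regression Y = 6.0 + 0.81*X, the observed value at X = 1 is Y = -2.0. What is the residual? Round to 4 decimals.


Predicted = 6.0 + 0.81 * 1 = 6.8100.
Residual = -2.0 - 6.8100 = -8.8100.

-8.8100


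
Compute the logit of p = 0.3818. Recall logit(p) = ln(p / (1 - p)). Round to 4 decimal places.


1 - p = 0.6182.
p/(1-p) = 0.6176.
logit = ln(0.6176) = -0.4819.

-0.4819


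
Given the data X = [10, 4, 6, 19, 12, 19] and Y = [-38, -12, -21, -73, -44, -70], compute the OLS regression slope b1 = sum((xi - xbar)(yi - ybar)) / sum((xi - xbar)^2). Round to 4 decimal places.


Calculate xbar = 11.6667, ybar = -43.0000.
S_xx = 201.3333, S_xy = -789.0000.
Using b1 = S_xy / S_xx = -789.0000 / 201.3333, we get b1 = -3.9189.

-3.9189


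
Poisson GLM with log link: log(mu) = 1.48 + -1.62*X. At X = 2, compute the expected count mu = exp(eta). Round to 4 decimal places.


Compute eta = 1.48 + -1.62 * 2 = -1.7600.
Apply inverse link: mu = e^-1.7600 = 0.1720.

0.1720


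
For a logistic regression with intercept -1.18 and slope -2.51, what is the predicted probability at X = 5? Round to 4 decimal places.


Compute z = -1.18 + (-2.51)(5) = -13.7300.
exp(-z) = 918043.4503.
P = 1/(1 + 918043.4503) = 0.0000.

0.0000


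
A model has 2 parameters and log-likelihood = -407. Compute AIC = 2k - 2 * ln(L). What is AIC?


AIC = 2*2 - 2*(-407).
= 4 + 814 = 818.

818


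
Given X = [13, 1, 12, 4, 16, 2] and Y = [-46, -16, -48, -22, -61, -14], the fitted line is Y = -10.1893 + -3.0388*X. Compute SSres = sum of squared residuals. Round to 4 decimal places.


For each point, residual = actual - predicted.
Residuals: [3.6937, -2.7719, -1.3451, 0.3445, -2.1899, 2.2669].
Sum of squared residuals = 33.1893.

33.1893


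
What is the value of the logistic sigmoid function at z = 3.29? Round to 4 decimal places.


exp(-3.2900) = 0.0373.
1 + exp(-z) = 1.0373.
sigmoid = 1/1.0373 = 0.9641.

0.9641


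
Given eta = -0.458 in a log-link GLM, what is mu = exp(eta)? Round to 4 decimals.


The inverse log link gives:
mu = exp(-0.458) = 0.6325.

0.6325


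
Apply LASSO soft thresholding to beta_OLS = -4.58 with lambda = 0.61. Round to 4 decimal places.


Absolute value: |-4.58| = 4.58.
Compare to lambda = 0.61.
Since |beta| > lambda, coefficient = sign(beta)*(|beta| - lambda) = -3.9700.

-3.9700


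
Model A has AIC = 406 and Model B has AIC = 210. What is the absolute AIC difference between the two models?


Compute |406 - 210| = 196.
Model B has the smaller AIC.

196


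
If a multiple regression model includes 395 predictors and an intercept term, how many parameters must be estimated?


Including the intercept, the model has 395 predictor coefficients + 1 intercept.
Total = 396.

396


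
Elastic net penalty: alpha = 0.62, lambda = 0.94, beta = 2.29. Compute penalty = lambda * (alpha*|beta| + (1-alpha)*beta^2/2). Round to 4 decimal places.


L1 component = 0.62 * |2.29| = 1.4198.
L2 component = 0.38 * 2.29^2 / 2 = 0.9964.
Penalty = 0.94 * (1.4198 + 0.9964) = 0.94 * 2.4162 = 2.2712.

2.2712


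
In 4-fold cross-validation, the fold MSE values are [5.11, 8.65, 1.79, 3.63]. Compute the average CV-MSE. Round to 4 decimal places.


Add all fold MSEs: 19.1800.
Divide by k = 4: 19.1800/4 = 4.7950.

4.7950


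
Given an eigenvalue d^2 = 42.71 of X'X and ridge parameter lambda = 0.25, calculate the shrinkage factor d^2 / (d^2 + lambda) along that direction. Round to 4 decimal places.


d^2 + lambda = 42.71 + 0.25 = 42.9600.
Shrinkage factor = 42.71/42.9600 = 0.9942.

0.9942


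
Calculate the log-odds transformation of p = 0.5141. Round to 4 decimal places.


The odds are p/(1-p) = 0.5141 / 0.4859 = 1.0580.
logit(p) = ln(1.0580) = 0.0564.

0.0564


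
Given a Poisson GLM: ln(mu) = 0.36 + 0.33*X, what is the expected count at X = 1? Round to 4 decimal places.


Compute eta = 0.36 + 0.33 * 1 = 0.6900.
Apply inverse link: mu = e^0.6900 = 1.9937.

1.9937


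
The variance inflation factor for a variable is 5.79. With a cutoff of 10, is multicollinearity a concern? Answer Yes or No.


The threshold is 10.
VIF = 5.79 is < 10.
Multicollinearity indication: No.

No


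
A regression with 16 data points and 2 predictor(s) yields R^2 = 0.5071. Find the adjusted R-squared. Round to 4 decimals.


Using the formula:
(1 - 0.5071) = 0.4929.
Multiply by 15/13: 0.4929 * 15 = 7.3935, then 7.3935 / 13 = 0.5687.
Adj R^2 = 1 - 0.5687 = 0.4313.

0.4313


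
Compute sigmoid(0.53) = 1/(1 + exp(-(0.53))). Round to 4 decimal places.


First, exp(-0.5300) = 0.5886.
Then sigma(z) = 1/(1 + 0.5886) = 0.6295.

0.6295


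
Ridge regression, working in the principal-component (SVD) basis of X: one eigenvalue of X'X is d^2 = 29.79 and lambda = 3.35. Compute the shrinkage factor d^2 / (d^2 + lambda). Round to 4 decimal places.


Compute the denominator: 29.79 + 3.35 = 33.1400.
Shrinkage factor = 29.79 / 33.1400 = 0.8989.

0.8989


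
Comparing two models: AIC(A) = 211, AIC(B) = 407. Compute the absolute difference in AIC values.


Absolute difference = |211 - 407| = 196.
The model with lower AIC (A) is preferred.

196


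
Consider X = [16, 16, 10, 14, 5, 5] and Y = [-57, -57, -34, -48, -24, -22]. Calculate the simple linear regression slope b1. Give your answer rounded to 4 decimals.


Calculate xbar = 11.0000, ybar = -40.3333.
S_xx = 132.0000, S_xy = -404.0000.
Using b1 = S_xy / S_xx = -404.0000 / 132.0000, we get b1 = -3.0606.

-3.0606


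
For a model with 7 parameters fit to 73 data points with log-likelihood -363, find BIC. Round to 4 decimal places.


ln(73) = 4.290459.
k * ln(n) = 7 * 4.290459 = 30.033213.
-2L = 726.
BIC = 30.033213 + 726 = 756.033213, which rounds to 756.0332.

756.0332


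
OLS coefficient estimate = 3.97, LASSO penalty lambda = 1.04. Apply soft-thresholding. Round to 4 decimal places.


Absolute value: |3.97| = 3.97.
Compare to lambda = 1.04.
Since |beta| > lambda, coefficient = sign(beta)*(|beta| - lambda) = 2.9300.

2.9300


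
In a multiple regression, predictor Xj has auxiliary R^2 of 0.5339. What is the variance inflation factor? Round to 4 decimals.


VIF = 1 / (1 - 0.5339).
= 1 / 0.4661 = 2.1455.

2.1455


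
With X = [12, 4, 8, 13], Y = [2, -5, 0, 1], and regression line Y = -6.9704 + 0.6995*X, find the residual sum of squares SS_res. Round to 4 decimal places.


Compute predicted values, then residuals = yi - yhat_i.
Residuals: [0.5764, -0.8276, 1.3744, -1.1231].
SSres = sum(residual^2) = 4.1675.

4.1675


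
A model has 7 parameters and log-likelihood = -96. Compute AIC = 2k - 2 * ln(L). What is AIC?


AIC = 2*7 - 2*(-96).
= 14 + 192 = 206.

206


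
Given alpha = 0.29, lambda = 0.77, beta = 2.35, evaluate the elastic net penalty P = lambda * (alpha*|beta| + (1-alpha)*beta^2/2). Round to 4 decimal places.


Compute:
L1 = 0.29 * 2.35 = 0.6815.
L2 = 0.71 * 2.35^2 / 2 = 1.9605.
Penalty = 0.77 * (0.6815 + 1.9605) = 2.0343.

2.0343
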